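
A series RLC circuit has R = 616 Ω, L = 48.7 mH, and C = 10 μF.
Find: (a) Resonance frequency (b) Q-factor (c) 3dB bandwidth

Step 1 — Resonance: ω₀ = 1/√(LC) = 1/√(0.0487·1e-05) = 1433 rad/s.
Step 2 — f₀ = ω₀/(2π) = 228.1 Hz.
Step 3 — Series Q: Q = ω₀L/R = 1433·0.0487/616 = 0.1133.
Step 4 — Bandwidth: Δω = ω₀/Q = 1.265e+04 rad/s; BW = Δω/(2π) = 2013 Hz.

(a) f₀ = 228.1 Hz  (b) Q = 0.1133  (c) BW = 2013 Hz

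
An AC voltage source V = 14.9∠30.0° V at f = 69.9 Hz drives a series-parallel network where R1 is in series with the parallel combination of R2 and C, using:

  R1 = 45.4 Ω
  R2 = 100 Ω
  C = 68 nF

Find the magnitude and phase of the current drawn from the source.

Step 1 — Angular frequency: ω = 2π·f = 2π·69.9 = 439.2 rad/s.
Step 2 — Component impedances:
  R1: Z = R = 45.4 Ω
  R2: Z = R = 100 Ω
  C: Z = 1/(jωC) = -j/(ω·C) = 0 - j3.348e+04 Ω
Step 3 — Parallel branch: R2 || C = 1/(1/R2 + 1/C) = 100 - j0.2986 Ω.
Step 4 — Series with R1: Z_total = R1 + (R2 || C) = 145.4 - j0.2986 Ω = 145.4∠-0.1° Ω.
Step 5 — Source phasor: V = 14.9∠30.0° V = 12.9 + j7.45 V.
Step 6 — Ohm's law: I = V / Z_total = (12.9 + j7.45) / (145.4 - j0.2986) = 0.08864 + j0.05142 A.
Step 7 — Convert to polar: |I| = 0.1025 A, ∠I = 30.1°.

I = 0.1025∠30.1° A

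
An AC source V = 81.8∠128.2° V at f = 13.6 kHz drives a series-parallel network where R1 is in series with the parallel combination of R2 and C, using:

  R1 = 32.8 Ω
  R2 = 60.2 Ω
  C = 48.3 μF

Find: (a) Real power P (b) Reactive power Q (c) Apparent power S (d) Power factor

Step 1 — Angular frequency: ω = 2π·f = 2π·1.36e+04 = 8.545e+04 rad/s.
Step 2 — Component impedances:
  R1: Z = R = 32.8 Ω
  R2: Z = R = 60.2 Ω
  C: Z = 1/(jωC) = -j/(ω·C) = 0 - j0.2423 Ω
Step 3 — Parallel branch: R2 || C = 1/(1/R2 + 1/C) = 0.0009751 - j0.2423 Ω.
Step 4 — Series with R1: Z_total = R1 + (R2 || C) = 32.8 - j0.2423 Ω = 32.8∠-0.4° Ω.
Step 5 — Source phasor: V = 81.8∠128.2° V = -50.59 + j64.28 V.
Step 6 — Current: I = V / Z = -1.557 + j1.948 A = 2.494∠128.6° A.
Step 7 — Complex power: S = V·I* = 204 - j1.507 VA.
Step 8 — Real power: P = Re(S) = 204 W.
Step 9 — Reactive power: Q = Im(S) = -1.507 VAR.
Step 10 — Apparent power: |S| = 204 VA.
Step 11 — Power factor: PF = P/|S| = 1 (leading).

(a) P = 204 W  (b) Q = -1.507 VAR  (c) S = 204 VA  (d) PF = 1 (leading)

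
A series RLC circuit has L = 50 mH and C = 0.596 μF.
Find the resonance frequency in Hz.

Step 1 — Resonance condition Im(Z)=0 gives ω₀ = 1/√(LC).
Step 2 — ω₀ = 1/√(0.05·5.96e-07) = 5793 rad/s.
Step 3 — f₀ = ω₀/(2π) = 922 Hz.

f₀ = 922 Hz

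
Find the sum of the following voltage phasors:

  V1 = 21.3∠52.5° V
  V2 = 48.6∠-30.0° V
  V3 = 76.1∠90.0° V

Step 1 — Convert each phasor to rectangular form:
  V1 = 21.3·(cos(52.5°) + j·sin(52.5°)) = 12.97 + j16.9 V
  V2 = 48.6·(cos(-30.0°) + j·sin(-30.0°)) = 42.09 - j24.3 V
  V3 = 76.1·(cos(90.0°) + j·sin(90.0°)) = 0 + j76.1 V
Step 2 — Sum components: V_total = 55.06 + j68.7 V.
Step 3 — Convert to polar: |V_total| = 88.04 V, ∠V_total = 51.3°.

V_total = 88.04∠51.3° V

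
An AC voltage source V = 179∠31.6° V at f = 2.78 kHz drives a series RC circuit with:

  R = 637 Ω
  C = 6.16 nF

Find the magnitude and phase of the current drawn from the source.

Step 1 — Angular frequency: ω = 2π·f = 2π·2780 = 1.747e+04 rad/s.
Step 2 — Component impedances:
  R: Z = R = 637 Ω
  C: Z = 1/(jωC) = -j/(ω·C) = 0 - j9294 Ω
Step 3 — Series combination: Z_total = R + C = 637 - j9294 Ω = 9316∠-86.1° Ω.
Step 4 — Source phasor: V = 179∠31.6° V = 152.5 + j93.79 V.
Step 5 — Ohm's law: I = V / Z_total = (152.5 + j93.79) / (637 - j9294) = -0.008926 + j0.01702 A.
Step 6 — Convert to polar: |I| = 0.01922 A, ∠I = 117.7°.

I = 0.01922∠117.7° A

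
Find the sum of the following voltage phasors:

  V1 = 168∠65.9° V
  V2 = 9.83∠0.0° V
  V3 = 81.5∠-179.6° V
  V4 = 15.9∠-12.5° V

Step 1 — Convert each phasor to rectangular form:
  V1 = 168·(cos(65.9°) + j·sin(65.9°)) = 68.6 + j153.4 V
  V2 = 9.83·(cos(0.0°) + j·sin(0.0°)) = 9.83 V
  V3 = 81.5·(cos(-179.6°) + j·sin(-179.6°)) = -81.5 - j0.569 V
  V4 = 15.9·(cos(-12.5°) + j·sin(-12.5°)) = 15.52 - j3.441 V
Step 2 — Sum components: V_total = 12.45 + j149.3 V.
Step 3 — Convert to polar: |V_total| = 149.9 V, ∠V_total = 85.2°.

V_total = 149.9∠85.2° V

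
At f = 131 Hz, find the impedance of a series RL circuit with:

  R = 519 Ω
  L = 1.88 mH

Step 1 — Angular frequency: ω = 2π·f = 2π·131 = 823.1 rad/s.
Step 2 — Component impedances:
  R: Z = R = 519 Ω
  L: Z = jωL = j·823.1·0.00188 = 0 + j1.547 Ω
Step 3 — Series combination: Z_total = R + L = 519 + j1.547 Ω = 519∠0.2° Ω.

Z = 519 + j1.547 Ω = 519∠0.2° Ω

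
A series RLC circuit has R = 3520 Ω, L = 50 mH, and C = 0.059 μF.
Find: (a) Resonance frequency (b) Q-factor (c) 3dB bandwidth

Step 1 — Resonance: ω₀ = 1/√(LC) = 1/√(0.05·5.9e-08) = 1.841e+04 rad/s.
Step 2 — f₀ = ω₀/(2π) = 2930 Hz.
Step 3 — Series Q: Q = ω₀L/R = 1.841e+04·0.05/3520 = 0.2615.
Step 4 — Bandwidth: Δω = ω₀/Q = 7.04e+04 rad/s; BW = Δω/(2π) = 1.12e+04 Hz.

(a) f₀ = 2930 Hz  (b) Q = 0.2615  (c) BW = 1.12e+04 Hz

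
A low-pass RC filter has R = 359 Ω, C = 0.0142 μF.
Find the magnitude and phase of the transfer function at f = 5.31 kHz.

Step 1 — Angular frequency: ω = 2π·5310 = 3.336e+04 rad/s.
Step 2 — Transfer function: H(jω) = 1/(1 + jωRC).
Step 3 — Denominator: 1 + jωRC = 1 + j·3.336e+04·359·1.42e-08 = 1 + j0.1701.
Step 4 — H = 0.9719 - j0.1653.
Step 5 — Magnitude: |H| = 0.9858 (-0.1 dB); phase: φ = -9.7°.

|H| = 0.9858 (-0.1 dB), φ = -9.7°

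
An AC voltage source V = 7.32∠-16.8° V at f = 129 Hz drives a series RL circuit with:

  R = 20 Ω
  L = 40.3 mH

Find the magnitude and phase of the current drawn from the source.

Step 1 — Angular frequency: ω = 2π·f = 2π·129 = 810.5 rad/s.
Step 2 — Component impedances:
  R: Z = R = 20 Ω
  L: Z = jωL = j·810.5·0.0403 = 0 + j32.66 Ω
Step 3 — Series combination: Z_total = R + L = 20 + j32.66 Ω = 38.3∠58.5° Ω.
Step 4 — Source phasor: V = 7.32∠-16.8° V = 7.008 - j2.116 V.
Step 5 — Ohm's law: I = V / Z_total = (7.008 - j2.116) / (20 + j32.66) = 0.04843 - j0.1849 A.
Step 6 — Convert to polar: |I| = 0.1911 A, ∠I = -75.3°.

I = 0.1911∠-75.3° A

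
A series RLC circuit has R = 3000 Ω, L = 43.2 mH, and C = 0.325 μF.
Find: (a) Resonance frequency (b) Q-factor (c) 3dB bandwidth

Step 1 — Resonance: ω₀ = 1/√(LC) = 1/√(0.0432·3.25e-07) = 8439 rad/s.
Step 2 — f₀ = ω₀/(2π) = 1343 Hz.
Step 3 — Series Q: Q = ω₀L/R = 8439·0.0432/3000 = 0.1215.
Step 4 — Bandwidth: Δω = ω₀/Q = 6.944e+04 rad/s; BW = Δω/(2π) = 1.105e+04 Hz.

(a) f₀ = 1343 Hz  (b) Q = 0.1215  (c) BW = 1.105e+04 Hz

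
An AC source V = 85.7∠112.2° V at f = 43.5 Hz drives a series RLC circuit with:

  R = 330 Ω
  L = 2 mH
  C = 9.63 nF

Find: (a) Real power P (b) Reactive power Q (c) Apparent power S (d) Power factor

Step 1 — Angular frequency: ω = 2π·f = 2π·43.5 = 273.3 rad/s.
Step 2 — Component impedances:
  R: Z = R = 330 Ω
  L: Z = jωL = j·273.3·0.002 = 0 + j0.5466 Ω
  C: Z = 1/(jωC) = -j/(ω·C) = 0 - j3.799e+05 Ω
Step 3 — Series combination: Z_total = R + L + C = 330 - j3.799e+05 Ω = 3.799e+05∠-90.0° Ω.
Step 4 — Source phasor: V = 85.7∠112.2° V = -32.38 + j79.35 V.
Step 5 — Current: I = V / Z = -0.0002089 - j8.505e-05 A = 0.0002256∠-157.8° A.
Step 6 — Complex power: S = V·I* = 1.679e-05 - j0.01933 VA.
Step 7 — Real power: P = Re(S) = 1.679e-05 W.
Step 8 — Reactive power: Q = Im(S) = -0.01933 VAR.
Step 9 — Apparent power: |S| = 0.01933 VA.
Step 10 — Power factor: PF = P/|S| = 0.0008686 (leading).

(a) P = 1.679e-05 W  (b) Q = -0.01933 VAR  (c) S = 0.01933 VA  (d) PF = 0.0008686 (leading)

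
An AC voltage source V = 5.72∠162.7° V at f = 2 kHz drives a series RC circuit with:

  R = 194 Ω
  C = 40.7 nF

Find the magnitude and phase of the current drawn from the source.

Step 1 — Angular frequency: ω = 2π·f = 2π·2000 = 1.257e+04 rad/s.
Step 2 — Component impedances:
  R: Z = R = 194 Ω
  C: Z = 1/(jωC) = -j/(ω·C) = 0 - j1955 Ω
Step 3 — Series combination: Z_total = R + C = 194 - j1955 Ω = 1965∠-84.3° Ω.
Step 4 — Source phasor: V = 5.72∠162.7° V = -5.461 + j1.701 V.
Step 5 — Ohm's law: I = V / Z_total = (-5.461 + j1.701) / (194 - j1955) = -0.001136 - j0.00268 A.
Step 6 — Convert to polar: |I| = 0.002911 A, ∠I = -113.0°.

I = 0.002911∠-113.0° A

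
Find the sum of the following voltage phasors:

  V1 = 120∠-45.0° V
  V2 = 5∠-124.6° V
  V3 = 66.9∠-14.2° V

Step 1 — Convert each phasor to rectangular form:
  V1 = 120·(cos(-45.0°) + j·sin(-45.0°)) = 84.85 - j84.85 V
  V2 = 5·(cos(-124.6°) + j·sin(-124.6°)) = -2.839 - j4.116 V
  V3 = 66.9·(cos(-14.2°) + j·sin(-14.2°)) = 64.86 - j16.41 V
Step 2 — Sum components: V_total = 146.9 - j105.4 V.
Step 3 — Convert to polar: |V_total| = 180.8 V, ∠V_total = -35.7°.

V_total = 180.8∠-35.7° V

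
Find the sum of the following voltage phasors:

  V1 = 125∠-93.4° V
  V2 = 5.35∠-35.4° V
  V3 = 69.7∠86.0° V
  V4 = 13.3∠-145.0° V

Step 1 — Convert each phasor to rectangular form:
  V1 = 125·(cos(-93.4°) + j·sin(-93.4°)) = -7.413 - j124.8 V
  V2 = 5.35·(cos(-35.4°) + j·sin(-35.4°)) = 4.361 - j3.099 V
  V3 = 69.7·(cos(86.0°) + j·sin(86.0°)) = 4.862 + j69.53 V
  V4 = 13.3·(cos(-145.0°) + j·sin(-145.0°)) = -10.89 - j7.629 V
Step 2 — Sum components: V_total = -9.085 - j65.98 V.
Step 3 — Convert to polar: |V_total| = 66.6 V, ∠V_total = -97.8°.

V_total = 66.6∠-97.8° V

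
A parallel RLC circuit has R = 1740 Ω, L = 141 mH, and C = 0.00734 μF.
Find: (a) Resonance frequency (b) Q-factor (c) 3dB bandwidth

Step 1 — Resonance: ω₀ = 1/√(LC) = 1/√(0.141·7.34e-09) = 3.108e+04 rad/s.
Step 2 — f₀ = ω₀/(2π) = 4947 Hz.
Step 3 — Parallel Q: Q = R/(ω₀L) = 1740/(3.108e+04·0.141) = 0.397.
Step 4 — Bandwidth: Δω = ω₀/Q = 7.83e+04 rad/s; BW = Δω/(2π) = 1.246e+04 Hz.

(a) f₀ = 4947 Hz  (b) Q = 0.397  (c) BW = 1.246e+04 Hz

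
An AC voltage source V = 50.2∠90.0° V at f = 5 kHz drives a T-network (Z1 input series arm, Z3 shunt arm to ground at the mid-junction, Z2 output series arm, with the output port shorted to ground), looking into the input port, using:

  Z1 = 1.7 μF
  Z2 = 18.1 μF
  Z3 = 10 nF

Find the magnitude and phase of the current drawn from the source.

Step 1 — Angular frequency: ω = 2π·f = 2π·5000 = 3.142e+04 rad/s.
Step 2 — Component impedances:
  Z1: Z = 1/(jωC) = -j/(ω·C) = 0 - j18.72 Ω
  Z2: Z = 1/(jωC) = -j/(ω·C) = 0 - j1.759 Ω
  Z3: Z = 1/(jωC) = -j/(ω·C) = 0 - j3183 Ω
Step 3 — With the output port shorted to ground, the output series arm Z2 runs from the junction to ground; the shunt arm Z3 also runs from the junction to ground. They appear in parallel: Z3 || Z2 = 0 - j1.758 Ω.
Step 4 — Series with input arm Z1: Z_in = Z1 + (Z3 || Z2) = 0 - j20.48 Ω = 20.48∠-90.0° Ω.
Step 5 — Source phasor: V = 50.2∠90.0° V = 0 + j50.2 V.
Step 6 — Ohm's law: I = V / Z_total = (0 + j50.2) / (0 - j20.48) = -2.451 A.
Step 7 — Convert to polar: |I| = 2.451 A, ∠I = 180.0°.

I = 2.451∠180.0° A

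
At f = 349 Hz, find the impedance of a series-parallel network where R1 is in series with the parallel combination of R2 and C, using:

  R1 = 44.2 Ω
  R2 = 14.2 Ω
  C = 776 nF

Step 1 — Angular frequency: ω = 2π·f = 2π·349 = 2193 rad/s.
Step 2 — Component impedances:
  R1: Z = R = 44.2 Ω
  R2: Z = R = 14.2 Ω
  C: Z = 1/(jωC) = -j/(ω·C) = 0 - j587.7 Ω
Step 3 — Parallel branch: R2 || C = 1/(1/R2 + 1/C) = 14.19 - j0.3429 Ω.
Step 4 — Series with R1: Z_total = R1 + (R2 || C) = 58.39 - j0.3429 Ω = 58.39∠-0.3° Ω.

Z = 58.39 - j0.3429 Ω = 58.39∠-0.3° Ω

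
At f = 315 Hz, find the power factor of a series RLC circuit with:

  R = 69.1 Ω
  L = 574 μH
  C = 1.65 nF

Step 1 — Angular frequency: ω = 2π·f = 2π·315 = 1979 rad/s.
Step 2 — Component impedances:
  R: Z = R = 69.1 Ω
  L: Z = jωL = j·1979·0.000574 = 0 + j1.136 Ω
  C: Z = 1/(jωC) = -j/(ω·C) = 0 - j3.062e+05 Ω
Step 3 — Series combination: Z_total = R + L + C = 69.1 - j3.062e+05 Ω = 3.062e+05∠-90.0° Ω.
Step 4 — Power factor: PF = cos(φ) = Re(Z)/|Z| = 69.1/3.062e+05 = 0.0002257.
Step 5 — Type: Im(Z) = -3.062e+05 ⇒ leading (phase φ = -90.0°).

PF = 0.0002257 (leading, φ = -90.0°)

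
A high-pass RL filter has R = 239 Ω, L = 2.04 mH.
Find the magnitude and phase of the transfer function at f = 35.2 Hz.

Step 1 — Angular frequency: ω = 2π·35.2 = 221.2 rad/s.
Step 2 — Transfer function: H(jω) = jωL/(R + jωL).
Step 3 — Numerator jωL = j·0.4512; denominator R + jωL = 239 + j0.4512.
Step 4 — H = 3.564e-06 + j0.001888.
Step 5 — Magnitude: |H| = 0.001888 (-54.5 dB); phase: φ = 89.9°.

|H| = 0.001888 (-54.5 dB), φ = 89.9°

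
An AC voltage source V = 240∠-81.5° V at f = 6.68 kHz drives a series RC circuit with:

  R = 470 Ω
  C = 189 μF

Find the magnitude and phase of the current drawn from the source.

Step 1 — Angular frequency: ω = 2π·f = 2π·6680 = 4.197e+04 rad/s.
Step 2 — Component impedances:
  R: Z = R = 470 Ω
  C: Z = 1/(jωC) = -j/(ω·C) = 0 - j0.1261 Ω
Step 3 — Series combination: Z_total = R + C = 470 - j0.1261 Ω = 470∠-0.0° Ω.
Step 4 — Source phasor: V = 240∠-81.5° V = 35.47 - j237.4 V.
Step 5 — Ohm's law: I = V / Z_total = (35.47 - j237.4) / (470 - j0.1261) = 0.07561 - j0.505 A.
Step 6 — Convert to polar: |I| = 0.5106 A, ∠I = -81.5°.

I = 0.5106∠-81.5° A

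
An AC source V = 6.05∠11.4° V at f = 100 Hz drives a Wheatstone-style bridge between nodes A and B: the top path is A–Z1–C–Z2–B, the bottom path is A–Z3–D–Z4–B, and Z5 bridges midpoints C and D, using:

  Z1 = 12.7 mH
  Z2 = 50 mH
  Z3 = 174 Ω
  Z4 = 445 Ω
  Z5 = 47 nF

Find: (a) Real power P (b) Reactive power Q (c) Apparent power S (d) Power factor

Step 1 — Angular frequency: ω = 2π·f = 2π·100 = 628.3 rad/s.
Step 2 — Component impedances:
  Z1: Z = jωL = j·628.3·0.0127 = 0 + j7.98 Ω
  Z2: Z = jωL = j·628.3·0.05 = 0 + j31.42 Ω
  Z3: Z = R = 174 Ω
  Z4: Z = R = 445 Ω
  Z5: Z = 1/(jωC) = -j/(ω·C) = 0 - j3.386e+04 Ω
Step 3 — Bridge requires nodal analysis (the Z5 bridge couples midpoints C and D, so the two paths cannot be reduced to a simple series/parallel combination). Setting node B to ground and injecting 1 A at node A, the 3-node admittance system at A, C, D solves to V_A = Z_AB = 2.497 + j39.24 Ω = 39.32∠86.4° Ω.
Step 4 — Source phasor: V = 6.05∠11.4° V = 5.931 + j1.196 V.
Step 5 — Current: I = V / Z = 0.03994 - j0.1486 A = 0.1539∠-75.0° A.
Step 6 — Complex power: S = V·I* = 0.05913 + j0.9291 VA.
Step 7 — Real power: P = Re(S) = 0.05913 W.
Step 8 — Reactive power: Q = Im(S) = 0.9291 VAR.
Step 9 — Apparent power: |S| = 0.931 VA.
Step 10 — Power factor: PF = P/|S| = 0.06352 (lagging).

(a) P = 0.05913 W  (b) Q = 0.9291 VAR  (c) S = 0.931 VA  (d) PF = 0.06352 (lagging)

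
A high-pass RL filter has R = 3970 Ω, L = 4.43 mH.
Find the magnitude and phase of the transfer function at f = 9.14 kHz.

Step 1 — Angular frequency: ω = 2π·9140 = 5.743e+04 rad/s.
Step 2 — Transfer function: H(jω) = jωL/(R + jωL).
Step 3 — Numerator jωL = j·254.4; denominator R + jωL = 3970 + j254.4.
Step 4 — H = 0.00409 + j0.06382.
Step 5 — Magnitude: |H| = 0.06395 (-23.9 dB); phase: φ = 86.3°.

|H| = 0.06395 (-23.9 dB), φ = 86.3°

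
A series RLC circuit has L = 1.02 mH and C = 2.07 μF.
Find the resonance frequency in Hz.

Step 1 — Resonance condition Im(Z)=0 gives ω₀ = 1/√(LC).
Step 2 — ω₀ = 1/√(0.00102·2.07e-06) = 2.176e+04 rad/s.
Step 3 — f₀ = ω₀/(2π) = 3464 Hz.

f₀ = 3464 Hz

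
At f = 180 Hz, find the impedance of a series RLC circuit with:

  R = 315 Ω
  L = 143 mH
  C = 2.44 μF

Step 1 — Angular frequency: ω = 2π·f = 2π·180 = 1131 rad/s.
Step 2 — Component impedances:
  R: Z = R = 315 Ω
  L: Z = jωL = j·1131·0.143 = 0 + j161.7 Ω
  C: Z = 1/(jωC) = -j/(ω·C) = 0 - j362.4 Ω
Step 3 — Series combination: Z_total = R + L + C = 315 - j200.6 Ω = 373.5∠-32.5° Ω.

Z = 315 - j200.6 Ω = 373.5∠-32.5° Ω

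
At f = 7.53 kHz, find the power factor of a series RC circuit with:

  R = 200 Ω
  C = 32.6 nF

Step 1 — Angular frequency: ω = 2π·f = 2π·7530 = 4.731e+04 rad/s.
Step 2 — Component impedances:
  R: Z = R = 200 Ω
  C: Z = 1/(jωC) = -j/(ω·C) = 0 - j648.3 Ω
Step 3 — Series combination: Z_total = R + C = 200 - j648.3 Ω = 678.5∠-72.9° Ω.
Step 4 — Power factor: PF = cos(φ) = Re(Z)/|Z| = 200/678.5 = 0.2948.
Step 5 — Type: Im(Z) = -648.3 ⇒ leading (phase φ = -72.9°).

PF = 0.2948 (leading, φ = -72.9°)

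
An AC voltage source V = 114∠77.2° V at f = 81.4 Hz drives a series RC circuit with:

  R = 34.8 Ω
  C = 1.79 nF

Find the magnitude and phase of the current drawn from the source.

Step 1 — Angular frequency: ω = 2π·f = 2π·81.4 = 511.5 rad/s.
Step 2 — Component impedances:
  R: Z = R = 34.8 Ω
  C: Z = 1/(jωC) = -j/(ω·C) = 0 - j1.092e+06 Ω
Step 3 — Series combination: Z_total = R + C = 34.8 - j1.092e+06 Ω = 1.092e+06∠-90.0° Ω.
Step 4 — Source phasor: V = 114∠77.2° V = 25.26 + j111.2 V.
Step 5 — Ohm's law: I = V / Z_total = (25.26 + j111.2) / (34.8 - j1.092e+06) = -0.0001018 + j2.313e-05 A.
Step 6 — Convert to polar: |I| = 0.0001044 A, ∠I = 167.2°.

I = 0.0001044∠167.2° A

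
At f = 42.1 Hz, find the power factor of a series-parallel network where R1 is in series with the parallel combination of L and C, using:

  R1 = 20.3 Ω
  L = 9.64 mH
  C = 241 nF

Step 1 — Angular frequency: ω = 2π·f = 2π·42.1 = 264.5 rad/s.
Step 2 — Component impedances:
  R1: Z = R = 20.3 Ω
  L: Z = jωL = j·264.5·0.00964 = 0 + j2.55 Ω
  C: Z = 1/(jωC) = -j/(ω·C) = 0 - j1.569e+04 Ω
Step 3 — Parallel branch: L || C = 1/(1/L + 1/C) = 0 + j2.55 Ω.
Step 4 — Series with R1: Z_total = R1 + (L || C) = 20.3 + j2.55 Ω = 20.46∠7.2° Ω.
Step 5 — Power factor: PF = cos(φ) = Re(Z)/|Z| = 20.3/20.46 = 0.9922.
Step 6 — Type: Im(Z) = 2.55 ⇒ lagging (phase φ = 7.2°).

PF = 0.9922 (lagging, φ = 7.2°)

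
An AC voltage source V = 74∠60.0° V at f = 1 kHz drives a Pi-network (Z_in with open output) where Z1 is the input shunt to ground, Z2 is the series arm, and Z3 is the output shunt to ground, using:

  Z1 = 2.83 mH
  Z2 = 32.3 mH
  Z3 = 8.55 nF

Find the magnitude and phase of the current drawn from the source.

Step 1 — Angular frequency: ω = 2π·f = 2π·1000 = 6283 rad/s.
Step 2 — Component impedances:
  Z1: Z = jωL = j·6283·0.00283 = 0 + j17.78 Ω
  Z2: Z = jωL = j·6283·0.0323 = 0 + j202.9 Ω
  Z3: Z = 1/(jωC) = -j/(ω·C) = 0 - j1.861e+04 Ω
Step 3 — With open output, the series arm Z2 and the output shunt Z3 appear in series to ground: Z2 + Z3 = 0 - j1.841e+04 Ω.
Step 4 — Parallel with input shunt Z1: Z_in = Z1 || (Z2 + Z3) = 0 + j17.8 Ω = 17.8∠90.0° Ω.
Step 5 — Source phasor: V = 74∠60.0° V = 37 + j64.09 V.
Step 6 — Ohm's law: I = V / Z_total = (37 + j64.09) / (0 + j17.8) = 3.601 - j2.079 A.
Step 7 — Convert to polar: |I| = 4.158 A, ∠I = -30.0°.

I = 4.158∠-30.0° A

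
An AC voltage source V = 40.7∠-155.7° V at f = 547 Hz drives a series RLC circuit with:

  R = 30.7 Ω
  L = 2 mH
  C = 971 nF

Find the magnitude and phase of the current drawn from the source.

Step 1 — Angular frequency: ω = 2π·f = 2π·547 = 3437 rad/s.
Step 2 — Component impedances:
  R: Z = R = 30.7 Ω
  L: Z = jωL = j·3437·0.002 = 0 + j6.874 Ω
  C: Z = 1/(jωC) = -j/(ω·C) = 0 - j299.6 Ω
Step 3 — Series combination: Z_total = R + L + C = 30.7 - j292.8 Ω = 294.4∠-84.0° Ω.
Step 4 — Source phasor: V = 40.7∠-155.7° V = -37.09 - j16.75 V.
Step 5 — Ohm's law: I = V / Z_total = (-37.09 - j16.75) / (30.7 - j292.8) = 0.04344 - j0.1313 A.
Step 6 — Convert to polar: |I| = 0.1383 A, ∠I = -71.7°.

I = 0.1383∠-71.7° A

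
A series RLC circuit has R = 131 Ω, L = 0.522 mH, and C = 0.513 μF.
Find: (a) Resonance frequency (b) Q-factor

Step 1 — Resonance condition Im(Z)=0 gives ω₀ = 1/√(LC).
Step 2 — ω₀ = 1/√(0.000522·5.13e-07) = 6.111e+04 rad/s.
Step 3 — f₀ = ω₀/(2π) = 9726 Hz.
Step 4 — Series Q: Q = ω₀L/R = 6.111e+04·0.000522/131 = 0.2435.

(a) f₀ = 9726 Hz  (b) Q = 0.2435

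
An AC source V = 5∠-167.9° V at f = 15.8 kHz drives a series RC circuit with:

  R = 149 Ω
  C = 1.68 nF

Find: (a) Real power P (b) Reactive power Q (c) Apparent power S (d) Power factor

Step 1 — Angular frequency: ω = 2π·f = 2π·1.58e+04 = 9.927e+04 rad/s.
Step 2 — Component impedances:
  R: Z = R = 149 Ω
  C: Z = 1/(jωC) = -j/(ω·C) = 0 - j5996 Ω
Step 3 — Series combination: Z_total = R + C = 149 - j5996 Ω = 5998∠-88.6° Ω.
Step 4 — Source phasor: V = 5∠-167.9° V = -4.889 - j1.048 V.
Step 5 — Current: I = V / Z = 0.0001544 - j0.0008192 A = 0.0008336∠-79.3° A.
Step 6 — Complex power: S = V·I* = 0.0001036 - j0.004167 VA.
Step 7 — Real power: P = Re(S) = 0.0001036 W.
Step 8 — Reactive power: Q = Im(S) = -0.004167 VAR.
Step 9 — Apparent power: |S| = 0.004168 VA.
Step 10 — Power factor: PF = P/|S| = 0.02484 (leading).

(a) P = 0.0001036 W  (b) Q = -0.004167 VAR  (c) S = 0.004168 VA  (d) PF = 0.02484 (leading)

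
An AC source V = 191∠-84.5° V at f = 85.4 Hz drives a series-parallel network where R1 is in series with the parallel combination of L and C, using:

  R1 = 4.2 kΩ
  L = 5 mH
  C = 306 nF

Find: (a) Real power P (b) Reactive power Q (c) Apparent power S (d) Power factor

Step 1 — Angular frequency: ω = 2π·f = 2π·85.4 = 536.6 rad/s.
Step 2 — Component impedances:
  R1: Z = R = 4200 Ω
  L: Z = jωL = j·536.6·0.005 = 0 + j2.683 Ω
  C: Z = 1/(jωC) = -j/(ω·C) = 0 - j6090 Ω
Step 3 — Parallel branch: L || C = 1/(1/L + 1/C) = 0 + j2.684 Ω.
Step 4 — Series with R1: Z_total = R1 + (L || C) = 4200 + j2.684 Ω = 4200∠0.0° Ω.
Step 5 — Source phasor: V = 191∠-84.5° V = 18.31 - j190.1 V.
Step 6 — Current: I = V / Z = 0.00433 - j0.04527 A = 0.04548∠-84.5° A.
Step 7 — Complex power: S = V·I* = 8.686 + j0.005551 VA.
Step 8 — Real power: P = Re(S) = 8.686 W.
Step 9 — Reactive power: Q = Im(S) = 0.005551 VAR.
Step 10 — Apparent power: |S| = 8.686 VA.
Step 11 — Power factor: PF = P/|S| = 1 (lagging).

(a) P = 8.686 W  (b) Q = 0.005551 VAR  (c) S = 8.686 VA  (d) PF = 1 (lagging)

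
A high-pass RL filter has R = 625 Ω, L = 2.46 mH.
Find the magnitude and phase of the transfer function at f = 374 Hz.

Step 1 — Angular frequency: ω = 2π·374 = 2350 rad/s.
Step 2 — Transfer function: H(jω) = jωL/(R + jωL).
Step 3 — Numerator jωL = j·5.781; denominator R + jωL = 625 + j5.781.
Step 4 — H = 8.554e-05 + j0.009248.
Step 5 — Magnitude: |H| = 0.009249 (-40.7 dB); phase: φ = 89.5°.

|H| = 0.009249 (-40.7 dB), φ = 89.5°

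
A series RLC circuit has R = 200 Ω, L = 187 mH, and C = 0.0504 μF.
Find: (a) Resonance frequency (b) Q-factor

Step 1 — Resonance condition Im(Z)=0 gives ω₀ = 1/√(LC).
Step 2 — ω₀ = 1/√(0.187·5.04e-08) = 1.03e+04 rad/s.
Step 3 — f₀ = ω₀/(2π) = 1639 Hz.
Step 4 — Series Q: Q = ω₀L/R = 1.03e+04·0.187/200 = 9.631.

(a) f₀ = 1639 Hz  (b) Q = 9.631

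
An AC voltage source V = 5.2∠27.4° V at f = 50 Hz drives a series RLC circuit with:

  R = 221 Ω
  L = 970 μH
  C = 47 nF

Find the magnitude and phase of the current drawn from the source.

Step 1 — Angular frequency: ω = 2π·f = 2π·50 = 314.2 rad/s.
Step 2 — Component impedances:
  R: Z = R = 221 Ω
  L: Z = jωL = j·314.2·0.00097 = 0 + j0.3047 Ω
  C: Z = 1/(jωC) = -j/(ω·C) = 0 - j6.773e+04 Ω
Step 3 — Series combination: Z_total = R + L + C = 221 - j6.773e+04 Ω = 6.773e+04∠-89.8° Ω.
Step 4 — Source phasor: V = 5.2∠27.4° V = 4.617 + j2.393 V.
Step 5 — Ohm's law: I = V / Z_total = (4.617 + j2.393) / (221 - j6.773e+04) = -3.511e-05 + j6.828e-05 A.
Step 6 — Convert to polar: |I| = 7.678e-05 A, ∠I = 117.2°.

I = 7.678e-05∠117.2° A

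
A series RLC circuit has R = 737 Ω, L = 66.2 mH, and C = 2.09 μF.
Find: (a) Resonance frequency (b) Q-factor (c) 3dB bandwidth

Step 1 — Resonance condition Im(Z)=0 gives ω₀ = 1/√(LC).
Step 2 — ω₀ = 1/√(0.0662·2.09e-06) = 2688 rad/s.
Step 3 — f₀ = ω₀/(2π) = 427.9 Hz.
Step 4 — Series Q: Q = ω₀L/R = 2688·0.0662/737 = 0.2415.
Step 5 — 3dB bandwidth: Δω = ω₀/Q = 1.113e+04 rad/s; BW = Δω/(2π) = 1772 Hz.

(a) f₀ = 427.9 Hz  (b) Q = 0.2415  (c) BW = 1772 Hz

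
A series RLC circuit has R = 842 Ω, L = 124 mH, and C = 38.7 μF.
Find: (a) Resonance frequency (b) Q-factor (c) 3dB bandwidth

Step 1 — Resonance: ω₀ = 1/√(LC) = 1/√(0.124·3.87e-05) = 456.5 rad/s.
Step 2 — f₀ = ω₀/(2π) = 72.65 Hz.
Step 3 — Series Q: Q = ω₀L/R = 456.5·0.124/842 = 0.06723.
Step 4 — Bandwidth: Δω = ω₀/Q = 6790 rad/s; BW = Δω/(2π) = 1081 Hz.

(a) f₀ = 72.65 Hz  (b) Q = 0.06723  (c) BW = 1081 Hz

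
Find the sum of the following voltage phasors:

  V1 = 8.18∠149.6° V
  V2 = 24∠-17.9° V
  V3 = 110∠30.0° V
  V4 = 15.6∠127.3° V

Step 1 — Convert each phasor to rectangular form:
  V1 = 8.18·(cos(149.6°) + j·sin(149.6°)) = -7.055 + j4.139 V
  V2 = 24·(cos(-17.9°) + j·sin(-17.9°)) = 22.84 - j7.377 V
  V3 = 110·(cos(30.0°) + j·sin(30.0°)) = 95.26 + j55 V
  V4 = 15.6·(cos(127.3°) + j·sin(127.3°)) = -9.453 + j12.41 V
Step 2 — Sum components: V_total = 101.6 + j64.17 V.
Step 3 — Convert to polar: |V_total| = 120.2 V, ∠V_total = 32.3°.

V_total = 120.2∠32.3° V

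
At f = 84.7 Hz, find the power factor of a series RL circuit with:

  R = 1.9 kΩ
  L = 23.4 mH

Step 1 — Angular frequency: ω = 2π·f = 2π·84.7 = 532.2 rad/s.
Step 2 — Component impedances:
  R: Z = R = 1900 Ω
  L: Z = jωL = j·532.2·0.0234 = 0 + j12.45 Ω
Step 3 — Series combination: Z_total = R + L = 1900 + j12.45 Ω = 1900∠0.4° Ω.
Step 4 — Power factor: PF = cos(φ) = Re(Z)/|Z| = 1900/1900 = 1.
Step 5 — Type: Im(Z) = 12.45 ⇒ lagging (phase φ = 0.4°).

PF = 1 (lagging, φ = 0.4°)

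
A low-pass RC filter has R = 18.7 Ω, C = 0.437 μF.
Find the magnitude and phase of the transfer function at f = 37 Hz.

Step 1 — Angular frequency: ω = 2π·37 = 232.5 rad/s.
Step 2 — Transfer function: H(jω) = 1/(1 + jωRC).
Step 3 — Denominator: 1 + jωRC = 1 + j·232.5·18.7·4.37e-07 = 1 + j0.0019.
Step 4 — H = 1 - j0.0019.
Step 5 — Magnitude: |H| = 1 (-0.0 dB); phase: φ = -0.1°.

|H| = 1 (-0.0 dB), φ = -0.1°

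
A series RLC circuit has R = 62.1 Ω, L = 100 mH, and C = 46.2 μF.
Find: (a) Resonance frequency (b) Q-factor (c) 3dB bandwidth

Step 1 — Resonance: ω₀ = 1/√(LC) = 1/√(0.1·4.62e-05) = 465.2 rad/s.
Step 2 — f₀ = ω₀/(2π) = 74.05 Hz.
Step 3 — Series Q: Q = ω₀L/R = 465.2·0.1/62.1 = 0.7492.
Step 4 — Bandwidth: Δω = ω₀/Q = 621 rad/s; BW = Δω/(2π) = 98.84 Hz.

(a) f₀ = 74.05 Hz  (b) Q = 0.7492  (c) BW = 98.84 Hz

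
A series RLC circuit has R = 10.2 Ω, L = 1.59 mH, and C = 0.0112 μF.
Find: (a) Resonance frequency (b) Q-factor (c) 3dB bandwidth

Step 1 — Resonance: ω₀ = 1/√(LC) = 1/√(0.00159·1.12e-08) = 2.37e+05 rad/s.
Step 2 — f₀ = ω₀/(2π) = 3.771e+04 Hz.
Step 3 — Series Q: Q = ω₀L/R = 2.37e+05·0.00159/10.2 = 36.94.
Step 4 — Bandwidth: Δω = ω₀/Q = 6415 rad/s; BW = Δω/(2π) = 1021 Hz.

(a) f₀ = 3.771e+04 Hz  (b) Q = 36.94  (c) BW = 1021 Hz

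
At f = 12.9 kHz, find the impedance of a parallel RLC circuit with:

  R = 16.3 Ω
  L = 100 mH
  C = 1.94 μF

Step 1 — Angular frequency: ω = 2π·f = 2π·1.29e+04 = 8.105e+04 rad/s.
Step 2 — Component impedances:
  R: Z = R = 16.3 Ω
  L: Z = jωL = j·8.105e+04·0.1 = 0 + j8105 Ω
  C: Z = 1/(jωC) = -j/(ω·C) = 0 - j6.36 Ω
Step 3 — Parallel combination: 1/Z_total = 1/R + 1/L + 1/C; Z_total = 2.156 - j5.523 Ω = 5.929∠-68.7° Ω.

Z = 2.156 - j5.523 Ω = 5.929∠-68.7° Ω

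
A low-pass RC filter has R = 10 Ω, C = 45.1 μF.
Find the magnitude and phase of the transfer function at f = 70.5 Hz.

Step 1 — Angular frequency: ω = 2π·70.5 = 443 rad/s.
Step 2 — Transfer function: H(jω) = 1/(1 + jωRC).
Step 3 — Denominator: 1 + jωRC = 1 + j·443·10·4.51e-05 = 1 + j0.1998.
Step 4 — H = 0.9616 - j0.1921.
Step 5 — Magnitude: |H| = 0.9806 (-0.2 dB); phase: φ = -11.3°.

|H| = 0.9806 (-0.2 dB), φ = -11.3°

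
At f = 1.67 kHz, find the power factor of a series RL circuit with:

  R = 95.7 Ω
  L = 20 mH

Step 1 — Angular frequency: ω = 2π·f = 2π·1670 = 1.049e+04 rad/s.
Step 2 — Component impedances:
  R: Z = R = 95.7 Ω
  L: Z = jωL = j·1.049e+04·0.02 = 0 + j209.9 Ω
Step 3 — Series combination: Z_total = R + L = 95.7 + j209.9 Ω = 230.6∠65.5° Ω.
Step 4 — Power factor: PF = cos(φ) = Re(Z)/|Z| = 95.7/230.65 = 0.4149.
Step 5 — Type: Im(Z) = 209.9 ⇒ lagging (phase φ = 65.5°).

PF = 0.4149 (lagging, φ = 65.5°)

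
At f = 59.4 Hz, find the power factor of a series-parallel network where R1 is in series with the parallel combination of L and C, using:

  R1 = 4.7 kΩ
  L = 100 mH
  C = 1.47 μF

Step 1 — Angular frequency: ω = 2π·f = 2π·59.4 = 373.2 rad/s.
Step 2 — Component impedances:
  R1: Z = R = 4700 Ω
  L: Z = jωL = j·373.2·0.1 = 0 + j37.32 Ω
  C: Z = 1/(jωC) = -j/(ω·C) = 0 - j1823 Ω
Step 3 — Parallel branch: L || C = 1/(1/L + 1/C) = 0 + j38.1 Ω.
Step 4 — Series with R1: Z_total = R1 + (L || C) = 4700 + j38.1 Ω = 4700∠0.5° Ω.
Step 5 — Power factor: PF = cos(φ) = Re(Z)/|Z| = 4700/4700 = 1.
Step 6 — Type: Im(Z) = 38.1 ⇒ lagging (phase φ = 0.5°).

PF = 1 (lagging, φ = 0.5°)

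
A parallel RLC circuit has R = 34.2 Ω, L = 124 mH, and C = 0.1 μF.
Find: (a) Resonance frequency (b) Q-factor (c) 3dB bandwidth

Step 1 — Resonance: ω₀ = 1/√(LC) = 1/√(0.124·1e-07) = 8980 rad/s.
Step 2 — f₀ = ω₀/(2π) = 1429 Hz.
Step 3 — Parallel Q: Q = R/(ω₀L) = 34.2/(8980·0.124) = 0.03071.
Step 4 — Bandwidth: Δω = ω₀/Q = 2.924e+05 rad/s; BW = Δω/(2π) = 4.654e+04 Hz.

(a) f₀ = 1429 Hz  (b) Q = 0.03071  (c) BW = 4.654e+04 Hz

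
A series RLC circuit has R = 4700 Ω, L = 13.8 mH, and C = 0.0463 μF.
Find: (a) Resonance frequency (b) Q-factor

Step 1 — Resonance condition Im(Z)=0 gives ω₀ = 1/√(LC).
Step 2 — ω₀ = 1/√(0.0138·4.63e-08) = 3.956e+04 rad/s.
Step 3 — f₀ = ω₀/(2π) = 6296 Hz.
Step 4 — Series Q: Q = ω₀L/R = 3.956e+04·0.0138/4700 = 0.1162.

(a) f₀ = 6296 Hz  (b) Q = 0.1162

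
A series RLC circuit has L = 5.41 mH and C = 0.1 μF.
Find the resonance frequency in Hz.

Step 1 — Resonance condition Im(Z)=0 gives ω₀ = 1/√(LC).
Step 2 — ω₀ = 1/√(0.00541·1e-07) = 4.299e+04 rad/s.
Step 3 — f₀ = ω₀/(2π) = 6843 Hz.

f₀ = 6843 Hz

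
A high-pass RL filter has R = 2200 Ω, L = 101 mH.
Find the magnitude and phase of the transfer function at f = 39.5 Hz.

Step 1 — Angular frequency: ω = 2π·39.5 = 248.2 rad/s.
Step 2 — Transfer function: H(jω) = jωL/(R + jωL).
Step 3 — Numerator jωL = j·25.07; denominator R + jωL = 2200 + j25.07.
Step 4 — H = 0.0001298 + j0.01139.
Step 5 — Magnitude: |H| = 0.01139 (-38.9 dB); phase: φ = 89.3°.

|H| = 0.01139 (-38.9 dB), φ = 89.3°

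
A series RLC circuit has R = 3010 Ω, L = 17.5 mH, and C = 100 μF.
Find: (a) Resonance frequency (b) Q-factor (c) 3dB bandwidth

Step 1 — Resonance: ω₀ = 1/√(LC) = 1/√(0.0175·0.0001) = 755.9 rad/s.
Step 2 — f₀ = ω₀/(2π) = 120.3 Hz.
Step 3 — Series Q: Q = ω₀L/R = 755.9·0.0175/3010 = 0.004395.
Step 4 — Bandwidth: Δω = ω₀/Q = 1.72e+05 rad/s; BW = Δω/(2π) = 2.737e+04 Hz.

(a) f₀ = 120.3 Hz  (b) Q = 0.004395  (c) BW = 2.737e+04 Hz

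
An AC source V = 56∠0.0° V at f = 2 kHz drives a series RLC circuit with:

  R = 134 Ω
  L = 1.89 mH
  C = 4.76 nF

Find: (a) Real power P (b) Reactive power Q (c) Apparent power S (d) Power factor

Step 1 — Angular frequency: ω = 2π·f = 2π·2000 = 1.257e+04 rad/s.
Step 2 — Component impedances:
  R: Z = R = 134 Ω
  L: Z = jωL = j·1.257e+04·0.00189 = 0 + j23.75 Ω
  C: Z = 1/(jωC) = -j/(ω·C) = 0 - j1.672e+04 Ω
Step 3 — Series combination: Z_total = R + L + C = 134 - j1.669e+04 Ω = 1.669e+04∠-89.5° Ω.
Step 4 — Source phasor: V = 56∠0.0° V = 56 V.
Step 5 — Current: I = V / Z = 2.692e-05 + j0.003354 A = 0.003354∠89.5° A.
Step 6 — Complex power: S = V·I* = 0.001508 - j0.1878 VA.
Step 7 — Real power: P = Re(S) = 0.001508 W.
Step 8 — Reactive power: Q = Im(S) = -0.1878 VAR.
Step 9 — Apparent power: |S| = 0.1878 VA.
Step 10 — Power factor: PF = P/|S| = 0.008026 (leading).

(a) P = 0.001508 W  (b) Q = -0.1878 VAR  (c) S = 0.1878 VA  (d) PF = 0.008026 (leading)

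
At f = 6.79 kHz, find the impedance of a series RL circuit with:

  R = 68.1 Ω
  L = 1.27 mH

Step 1 — Angular frequency: ω = 2π·f = 2π·6790 = 4.266e+04 rad/s.
Step 2 — Component impedances:
  R: Z = R = 68.1 Ω
  L: Z = jωL = j·4.266e+04·0.00127 = 0 + j54.18 Ω
Step 3 — Series combination: Z_total = R + L = 68.1 + j54.18 Ω = 87.02∠38.5° Ω.

Z = 68.1 + j54.18 Ω = 87.02∠38.5° Ω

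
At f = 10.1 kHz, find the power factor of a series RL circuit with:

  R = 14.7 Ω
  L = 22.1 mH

Step 1 — Angular frequency: ω = 2π·f = 2π·1.01e+04 = 6.346e+04 rad/s.
Step 2 — Component impedances:
  R: Z = R = 14.7 Ω
  L: Z = jωL = j·6.346e+04·0.0221 = 0 + j1402 Ω
Step 3 — Series combination: Z_total = R + L = 14.7 + j1402 Ω = 1403∠89.4° Ω.
Step 4 — Power factor: PF = cos(φ) = Re(Z)/|Z| = 14.7/1403 = 0.01048.
Step 5 — Type: Im(Z) = 1402 ⇒ lagging (phase φ = 89.4°).

PF = 0.01048 (lagging, φ = 89.4°)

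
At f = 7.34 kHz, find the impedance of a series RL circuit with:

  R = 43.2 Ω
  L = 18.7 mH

Step 1 — Angular frequency: ω = 2π·f = 2π·7340 = 4.612e+04 rad/s.
Step 2 — Component impedances:
  R: Z = R = 43.2 Ω
  L: Z = jωL = j·4.612e+04·0.0187 = 0 + j862.4 Ω
Step 3 — Series combination: Z_total = R + L = 43.2 + j862.4 Ω = 863.5∠87.1° Ω.

Z = 43.2 + j862.4 Ω = 863.5∠87.1° Ω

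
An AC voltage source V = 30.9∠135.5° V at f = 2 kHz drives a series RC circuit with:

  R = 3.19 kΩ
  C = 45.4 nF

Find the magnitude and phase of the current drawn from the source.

Step 1 — Angular frequency: ω = 2π·f = 2π·2000 = 1.257e+04 rad/s.
Step 2 — Component impedances:
  R: Z = R = 3190 Ω
  C: Z = 1/(jωC) = -j/(ω·C) = 0 - j1753 Ω
Step 3 — Series combination: Z_total = R + C = 3190 - j1753 Ω = 3640∠-28.8° Ω.
Step 4 — Source phasor: V = 30.9∠135.5° V = -22.04 + j21.66 V.
Step 5 — Ohm's law: I = V / Z_total = (-22.04 + j21.66) / (3190 - j1753) = -0.008172 + j0.002299 A.
Step 6 — Convert to polar: |I| = 0.008489 A, ∠I = 164.3°.

I = 0.008489∠164.3° A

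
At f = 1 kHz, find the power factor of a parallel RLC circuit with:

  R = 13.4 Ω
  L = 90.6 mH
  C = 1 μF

Step 1 — Angular frequency: ω = 2π·f = 2π·1000 = 6283 rad/s.
Step 2 — Component impedances:
  R: Z = R = 13.4 Ω
  L: Z = jωL = j·6283·0.0906 = 0 + j569.3 Ω
  C: Z = 1/(jωC) = -j/(ω·C) = 0 - j159.2 Ω
Step 3 — Parallel combination: 1/Z_total = 1/R + 1/L + 1/C; Z_total = 13.35 - j0.8098 Ω = 13.38∠-3.5° Ω.
Step 4 — Power factor: PF = cos(φ) = Re(Z)/|Z| = 13.351/13.375 = 0.9982.
Step 5 — Type: Im(Z) = -0.8098 ⇒ leading (phase φ = -3.5°).

PF = 0.9982 (leading, φ = -3.5°)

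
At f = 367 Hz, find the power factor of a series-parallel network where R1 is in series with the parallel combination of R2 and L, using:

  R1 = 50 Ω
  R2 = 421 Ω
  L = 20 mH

Step 1 — Angular frequency: ω = 2π·f = 2π·367 = 2306 rad/s.
Step 2 — Component impedances:
  R1: Z = R = 50 Ω
  R2: Z = R = 421 Ω
  L: Z = jωL = j·2306·0.02 = 0 + j46.12 Ω
Step 3 — Parallel branch: R2 || L = 1/(1/R2 + 1/L) = 4.992 + j45.57 Ω.
Step 4 — Series with R1: Z_total = R1 + (R2 || L) = 54.99 + j45.57 Ω = 71.42∠39.6° Ω.
Step 5 — Power factor: PF = cos(φ) = Re(Z)/|Z| = 54.99/71.42 = 0.77.
Step 6 — Type: Im(Z) = 45.57 ⇒ lagging (phase φ = 39.6°).

PF = 0.77 (lagging, φ = 39.6°)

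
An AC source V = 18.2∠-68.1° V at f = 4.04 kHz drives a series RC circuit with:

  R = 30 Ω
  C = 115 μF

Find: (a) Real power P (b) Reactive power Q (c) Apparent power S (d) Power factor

Step 1 — Angular frequency: ω = 2π·f = 2π·4040 = 2.538e+04 rad/s.
Step 2 — Component impedances:
  R: Z = R = 30 Ω
  C: Z = 1/(jωC) = -j/(ω·C) = 0 - j0.3426 Ω
Step 3 — Series combination: Z_total = R + C = 30 - j0.3426 Ω = 30∠-0.7° Ω.
Step 4 — Source phasor: V = 18.2∠-68.1° V = 6.788 - j16.89 V.
Step 5 — Current: I = V / Z = 0.2327 - j0.5602 A = 0.6066∠-67.4° A.
Step 6 — Complex power: S = V·I* = 11.04 - j0.1261 VA.
Step 7 — Real power: P = Re(S) = 11.04 W.
Step 8 — Reactive power: Q = Im(S) = -0.1261 VAR.
Step 9 — Apparent power: |S| = 11.04 VA.
Step 10 — Power factor: PF = P/|S| = 0.9999 (leading).

(a) P = 11.04 W  (b) Q = -0.1261 VAR  (c) S = 11.04 VA  (d) PF = 0.9999 (leading)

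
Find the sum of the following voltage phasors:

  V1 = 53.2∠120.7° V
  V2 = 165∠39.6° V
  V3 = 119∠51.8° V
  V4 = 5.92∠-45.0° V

Step 1 — Convert each phasor to rectangular form:
  V1 = 53.2·(cos(120.7°) + j·sin(120.7°)) = -27.16 + j45.74 V
  V2 = 165·(cos(39.6°) + j·sin(39.6°)) = 127.1 + j105.2 V
  V3 = 119·(cos(51.8°) + j·sin(51.8°)) = 73.59 + j93.52 V
  V4 = 5.92·(cos(-45.0°) + j·sin(-45.0°)) = 4.186 - j4.186 V
Step 2 — Sum components: V_total = 177.8 + j240.2 V.
Step 3 — Convert to polar: |V_total| = 298.9 V, ∠V_total = 53.5°.

V_total = 298.9∠53.5° V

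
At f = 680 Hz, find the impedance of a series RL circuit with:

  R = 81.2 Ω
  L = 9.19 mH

Step 1 — Angular frequency: ω = 2π·f = 2π·680 = 4273 rad/s.
Step 2 — Component impedances:
  R: Z = R = 81.2 Ω
  L: Z = jωL = j·4273·0.00919 = 0 + j39.26 Ω
Step 3 — Series combination: Z_total = R + L = 81.2 + j39.26 Ω = 90.2∠25.8° Ω.

Z = 81.2 + j39.26 Ω = 90.2∠25.8° Ω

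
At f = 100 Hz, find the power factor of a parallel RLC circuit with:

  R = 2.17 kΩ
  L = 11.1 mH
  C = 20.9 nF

Step 1 — Angular frequency: ω = 2π·f = 2π·100 = 628.3 rad/s.
Step 2 — Component impedances:
  R: Z = R = 2170 Ω
  L: Z = jωL = j·628.3·0.0111 = 0 + j6.974 Ω
  C: Z = 1/(jωC) = -j/(ω·C) = 0 - j7.615e+04 Ω
Step 3 — Parallel combination: 1/Z_total = 1/R + 1/L + 1/C; Z_total = 0.02242 + j6.975 Ω = 6.975∠89.8° Ω.
Step 4 — Power factor: PF = cos(φ) = Re(Z)/|Z| = 0.02242/6.975 = 0.003214.
Step 5 — Type: Im(Z) = 6.975 ⇒ lagging (phase φ = 89.8°).

PF = 0.003214 (lagging, φ = 89.8°)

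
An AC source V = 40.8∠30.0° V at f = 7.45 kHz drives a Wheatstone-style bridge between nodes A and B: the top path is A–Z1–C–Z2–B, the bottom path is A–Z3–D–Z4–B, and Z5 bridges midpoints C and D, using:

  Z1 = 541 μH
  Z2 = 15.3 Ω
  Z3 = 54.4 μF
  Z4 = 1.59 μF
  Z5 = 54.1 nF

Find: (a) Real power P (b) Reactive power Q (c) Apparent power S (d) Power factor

Step 1 — Angular frequency: ω = 2π·f = 2π·7450 = 4.681e+04 rad/s.
Step 2 — Component impedances:
  Z1: Z = jωL = j·4.681e+04·0.000541 = 0 + j25.32 Ω
  Z2: Z = R = 15.3 Ω
  Z3: Z = 1/(jωC) = -j/(ω·C) = 0 - j0.3927 Ω
  Z4: Z = 1/(jωC) = -j/(ω·C) = 0 - j13.44 Ω
  Z5: Z = 1/(jωC) = -j/(ω·C) = 0 - j394.9 Ω
Step 3 — Bridge requires nodal analysis (the Z5 bridge couples midpoints C and D, so the two paths cannot be reduced to a simple series/parallel combination). Setting node B to ground and injecting 1 A at node A, the 3-node admittance system at A, C, D solves to V_A = Z_AB = 7.204 - j20.03 Ω = 21.29∠-70.2° Ω.
Step 4 — Source phasor: V = 40.8∠30.0° V = 35.33 + j20.4 V.
Step 5 — Current: I = V / Z = -0.34 + j1.886 A = 1.917∠100.2° A.
Step 6 — Complex power: S = V·I* = 26.46 - j73.58 VA.
Step 7 — Real power: P = Re(S) = 26.46 W.
Step 8 — Reactive power: Q = Im(S) = -73.58 VAR.
Step 9 — Apparent power: |S| = 78.2 VA.
Step 10 — Power factor: PF = P/|S| = 0.3384 (leading).

(a) P = 26.46 W  (b) Q = -73.58 VAR  (c) S = 78.2 VA  (d) PF = 0.3384 (leading)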